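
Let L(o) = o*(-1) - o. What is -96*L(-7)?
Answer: -1344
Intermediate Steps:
L(o) = -2*o (L(o) = -o - o = -2*o)
-96*L(-7) = -(-192)*(-7) = -96*14 = -1344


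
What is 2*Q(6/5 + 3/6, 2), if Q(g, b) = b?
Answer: 4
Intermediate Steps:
2*Q(6/5 + 3/6, 2) = 2*2 = 4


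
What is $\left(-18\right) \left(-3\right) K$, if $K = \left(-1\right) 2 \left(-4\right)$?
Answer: $432$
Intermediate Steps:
$K = 8$ ($K = \left(-2\right) \left(-4\right) = 8$)
$\left(-18\right) \left(-3\right) K = \left(-18\right) \left(-3\right) 8 = 54 \cdot 8 = 432$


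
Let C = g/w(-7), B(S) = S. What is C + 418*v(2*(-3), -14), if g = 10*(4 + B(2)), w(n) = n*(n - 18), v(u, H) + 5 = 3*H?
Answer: -687598/35 ≈ -19646.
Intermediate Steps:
v(u, H) = -5 + 3*H
w(n) = n*(-18 + n)
g = 60 (g = 10*(4 + 2) = 10*6 = 60)
C = 12/35 (C = 60/((-7*(-18 - 7))) = 60/((-7*(-25))) = 60/175 = 60*(1/175) = 12/35 ≈ 0.34286)
C + 418*v(2*(-3), -14) = 12/35 + 418*(-5 + 3*(-14)) = 12/35 + 418*(-5 - 42) = 12/35 + 418*(-47) = 12/35 - 19646 = -687598/35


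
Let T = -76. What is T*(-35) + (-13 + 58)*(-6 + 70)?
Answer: 5540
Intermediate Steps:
T*(-35) + (-13 + 58)*(-6 + 70) = -76*(-35) + (-13 + 58)*(-6 + 70) = 2660 + 45*64 = 2660 + 2880 = 5540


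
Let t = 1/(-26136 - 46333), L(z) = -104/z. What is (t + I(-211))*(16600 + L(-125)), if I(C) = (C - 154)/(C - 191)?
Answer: 27444062803216/1820783625 ≈ 15073.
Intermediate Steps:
I(C) = (-154 + C)/(-191 + C)
t = -1/72469 (t = 1/(-72469) = -1/72469 ≈ -1.3799e-5)
(t + I(-211))*(16600 + L(-125)) = (-1/72469 + (-154 - 211)/(-191 - 211))*(16600 - 104/(-125)) = (-1/72469 - 365/(-402))*(16600 - 104*(-1/125)) = (-1/72469 - 1/402*(-365))*(16600 + 104/125) = (-1/72469 + 365/402)*(2075104/125) = (26450783/29132538)*(2075104/125) = 27444062803216/1820783625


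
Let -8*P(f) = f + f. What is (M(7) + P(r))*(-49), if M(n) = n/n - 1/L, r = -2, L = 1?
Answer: -49/2 ≈ -24.500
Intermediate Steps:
P(f) = -f/4 (P(f) = -(f + f)/8 = -f/4)
M(n) = 0 (M(n) = n/n - 1/1 = 1 - 1*1 = 1 - 1 = 0)
(M(7) + P(r))*(-49) = (0 - 1/4*(-2))*(-49) = (0 + 1/2)*(-49) = (1/2)*(-49) = -49/2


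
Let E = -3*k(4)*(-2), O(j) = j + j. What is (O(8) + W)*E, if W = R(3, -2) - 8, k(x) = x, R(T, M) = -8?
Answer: 0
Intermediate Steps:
O(j) = 2*j
W = -16 (W = -8 - 8 = -16)
E = 24 (E = -3*4*(-2) = -12*(-2) = 24)
(O(8) + W)*E = (2*8 - 16)*24 = (16 - 16)*24 = 0*24 = 0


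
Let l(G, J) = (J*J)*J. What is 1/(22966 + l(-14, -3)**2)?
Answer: 1/23695 ≈ 4.2203e-5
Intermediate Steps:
l(G, J) = J**3 (l(G, J) = J**2*J = J**3)
1/(22966 + l(-14, -3)**2) = 1/(22966 + ((-3)**3)**2) = 1/(22966 + (-27)**2) = 1/(22966 + 729) = 1/23695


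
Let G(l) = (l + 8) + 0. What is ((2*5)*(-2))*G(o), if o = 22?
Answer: -600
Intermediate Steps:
G(l) = 8 + l (G(l) = (8 + l) + 0 = 8 + l)
((2*5)*(-2))*G(o) = ((2*5)*(-2))*(8 + 22) = (10*(-2))*30 = -20*30 = -600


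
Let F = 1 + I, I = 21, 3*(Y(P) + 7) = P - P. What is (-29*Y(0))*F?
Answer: 4466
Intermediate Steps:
Y(P) = -7 (Y(P) = -7 + (P - P)/3 = -7 + (⅓)*0 = -7 + 0 = -7)
F = 22 (F = 1 + 21 = 22)
(-29*Y(0))*F = -29*(-7)*22 = 203*22 = 4466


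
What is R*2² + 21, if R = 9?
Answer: 57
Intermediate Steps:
R*2² + 21 = 9*2² + 21 = 9*4 + 21 = 36 + 21 = 57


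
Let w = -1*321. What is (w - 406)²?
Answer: 528529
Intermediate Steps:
w = -321
(w - 406)² = (-321 - 406)² = (-727)² = 528529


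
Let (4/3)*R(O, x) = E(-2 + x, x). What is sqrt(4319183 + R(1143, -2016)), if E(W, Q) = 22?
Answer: sqrt(17276798)/2 ≈ 2078.3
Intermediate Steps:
R(O, x) = 33/2 (R(O, x) = (3/4)*22 = 33/2)
sqrt(4319183 + R(1143, -2016)) = sqrt(4319183 + 33/2) = sqrt(8638399/2) = sqrt(17276798)/2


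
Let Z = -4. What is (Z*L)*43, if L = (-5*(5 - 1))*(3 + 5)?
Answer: 27520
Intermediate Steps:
L = -160 (L = -5*4*8 = -20*8 = -160)
(Z*L)*43 = -4*(-160)*43 = 640*43 = 27520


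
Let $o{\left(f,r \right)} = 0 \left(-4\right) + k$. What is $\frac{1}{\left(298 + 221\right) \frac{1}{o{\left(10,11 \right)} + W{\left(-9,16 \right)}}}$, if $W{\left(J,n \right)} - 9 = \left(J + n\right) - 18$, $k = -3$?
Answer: $- \frac{5}{519} \approx -0.0096339$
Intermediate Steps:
$W{\left(J,n \right)} = -9 + J + n$ ($W{\left(J,n \right)} = 9 - \left(18 - J - n\right) = 9 + \left(-18 + J + n\right) = -9 + J + n$)
$o{\left(f,r \right)} = -3$ ($o{\left(f,r \right)} = 0 \left(-4\right) - 3 = 0 - 3 = -3$)
$\frac{1}{\left(298 + 221\right) \frac{1}{o{\left(10,11 \right)} + W{\left(-9,16 \right)}}} = \frac{1}{\left(298 + 221\right) \frac{1}{-3 - 2}} = \frac{1}{519 \frac{1}{-3 - 2}} = \frac{1}{519 \frac{1}{-5}} = \frac{1}{519 \left(- \frac{1}{5}\right)} = \frac{1}{- \frac{519}{5}} = - \frac{5}{519}$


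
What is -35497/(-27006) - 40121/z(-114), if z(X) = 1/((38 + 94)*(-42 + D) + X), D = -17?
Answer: 1223125440907/3858 ≈ 3.1704e+8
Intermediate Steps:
z(X) = 1/(-7788 + X) (z(X) = 1/((38 + 94)*(-42 - 17) + X) = 1/(132*(-59) + X) = 1/(-7788 + X))
-35497/(-27006) - 40121/z(-114) = -35497/(-27006) - 40121/(1/(-7788 - 114)) = -35497*(-1/27006) - 40121/(1/(-7902)) = 5071/3858 - 40121/(-1/7902) = 5071/3858 - 40121*(-7902) = 5071/3858 + 317036142 = 1223125440907/3858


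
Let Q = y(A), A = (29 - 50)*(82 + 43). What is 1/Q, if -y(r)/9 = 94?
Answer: -1/846 ≈ -0.0011820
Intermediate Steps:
A = -2625 (A = -21*125 = -2625)
y(r) = -846 (y(r) = -9*94 = -846)
Q = -846
1/Q = 1/(-846) = -1/846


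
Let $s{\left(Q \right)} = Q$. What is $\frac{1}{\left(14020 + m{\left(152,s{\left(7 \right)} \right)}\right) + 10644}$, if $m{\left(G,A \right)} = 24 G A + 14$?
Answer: $\frac{1}{50214} \approx 1.9915 \cdot 10^{-5}$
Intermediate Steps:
$m{\left(G,A \right)} = 14 + 24 A G$ ($m{\left(G,A \right)} = 24 A G + 14 = 14 + 24 A G$)
$\frac{1}{\left(14020 + m{\left(152,s{\left(7 \right)} \right)}\right) + 10644} = \frac{1}{\left(14020 + \left(14 + 24 \cdot 7 \cdot 152\right)\right) + 10644} = \frac{1}{\left(14020 + \left(14 + 25536\right)\right) + 10644} = \frac{1}{\left(14020 + 25550\right) + 10644} = \frac{1}{39570 + 10644} = \frac{1}{50214}$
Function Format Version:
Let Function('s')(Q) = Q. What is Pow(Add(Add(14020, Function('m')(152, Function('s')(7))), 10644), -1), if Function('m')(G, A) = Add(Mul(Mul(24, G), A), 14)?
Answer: Rational(1, 50214) ≈ 1.9915e-5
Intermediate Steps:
Function('m')(G, A) = Add(14, Mul(24, A, G)) (Function('m')(G, A) = Add(Mul(24, A, G), 14) = Add(14, Mul(24, A, G)))
Pow(Add(Add(14020, Function('m')(152, Function('s')(7))), 10644), -1) = Pow(Add(Add(14020, Add(14, Mul(24, 7, 152))), 10644), -1) = Pow(Add(Add(14020, Add(14, 25536)), 10644), -1) = Pow(Add(Add(14020, 25550), 10644), -1) = Pow(Add(39570, 10644), -1) = Pow(50214, -1) = Rational(1, 50214)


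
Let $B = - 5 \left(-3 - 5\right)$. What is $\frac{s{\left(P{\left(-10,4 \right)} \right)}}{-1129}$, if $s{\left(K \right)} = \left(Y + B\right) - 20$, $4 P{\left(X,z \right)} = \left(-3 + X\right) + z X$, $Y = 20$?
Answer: $- \frac{40}{1129} \approx -0.03543$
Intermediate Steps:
$B = 40$ ($B = \left(-5\right) \left(-8\right) = 40$)
$P{\left(X,z \right)} = - \frac{3}{4} + \frac{X}{4} + \frac{X z}{4}$ ($P{\left(X,z \right)} = \frac{\left(-3 + X\right) + z X}{4} = \frac{\left(-3 + X\right) + X z}{4} = \frac{-3 + X + X z}{4} = - \frac{3}{4} + \frac{X}{4} + \frac{X z}{4}$)
$s{\left(K \right)} = 40$ ($s{\left(K \right)} = \left(20 + 40\right) - 20 = 60 - 20 = 40$)
$\frac{s{\left(P{\left(-10,4 \right)} \right)}}{-1129} = \frac{40}{-1129} = 40 \left(- \frac{1}{1129}\right) = - \frac{40}{1129}$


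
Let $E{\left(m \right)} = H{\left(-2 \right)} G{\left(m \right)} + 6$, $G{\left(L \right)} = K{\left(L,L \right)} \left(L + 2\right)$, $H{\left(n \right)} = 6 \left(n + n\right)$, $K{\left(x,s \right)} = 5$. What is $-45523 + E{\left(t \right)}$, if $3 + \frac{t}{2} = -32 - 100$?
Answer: $-13357$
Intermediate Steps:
$t = -270$ ($t = -6 + 2 \left(-32 - 100\right) = -6 + 2 \left(-132\right) = -6 - 264 = -270$)
$H{\left(n \right)} = 12 n$ ($H{\left(n \right)} = 6 \cdot 2 n = 12 n$)
$G{\left(L \right)} = 10 + 5 L$ ($G{\left(L \right)} = 5 \left(L + 2\right) = 5 \left(2 + L\right) = 10 + 5 L$)
$E{\left(m \right)} = -234 - 120 m$ ($E{\left(m \right)} = 12 \left(-2\right) \left(10 + 5 m\right) + 6 = - 24 \left(10 + 5 m\right) + 6 = \left(-240 - 120 m\right) + 6 = -234 - 120 m$)
$-45523 + E{\left(t \right)} = -45523 - -32166 = -45523 + \left(-234 + 32400\right) = -45523 + 32166 = -13357$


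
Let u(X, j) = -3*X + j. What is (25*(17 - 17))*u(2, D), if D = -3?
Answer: 0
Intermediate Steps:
u(X, j) = j - 3*X
(25*(17 - 17))*u(2, D) = (25*(17 - 17))*(-3 - 3*2) = (25*0)*(-3 - 6) = 0*(-9) = 0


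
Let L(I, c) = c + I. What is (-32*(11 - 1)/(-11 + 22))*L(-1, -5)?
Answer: 1920/11 ≈ 174.55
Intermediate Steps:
L(I, c) = I + c
(-32*(11 - 1)/(-11 + 22))*L(-1, -5) = (-32*(11 - 1)/(-11 + 22))*(-1 - 5) = -320/11*(-6) = 1920/11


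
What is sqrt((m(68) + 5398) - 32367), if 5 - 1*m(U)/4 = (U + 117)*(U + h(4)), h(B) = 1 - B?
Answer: I*sqrt(75049) ≈ 273.95*I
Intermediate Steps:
m(U) = 20 - 4*(-3 + U)*(117 + U) (m(U) = 20 - 4*(U + 117)*(U + (1 - 1*4)) = 20 - 4*(117 + U)*(U + (1 - 4)) = 20 - 4*(117 + U)*(U - 3) = 20 - 4*(117 + U)*(-3 + U) = 20 - 4*(-3 + U)*(117 + U))
sqrt((m(68) + 5398) - 32367) = sqrt(((1424 - 456*68 - 4*68**2) + 5398) - 32367) = sqrt(((1424 - 31008 - 4*4624) + 5398) - 32367) = sqrt(((1424 - 31008 - 18496) + 5398) - 32367) = sqrt((-48080 + 5398) - 32367) = sqrt(-42682 - 32367) = sqrt(-75049) = I*sqrt(75049)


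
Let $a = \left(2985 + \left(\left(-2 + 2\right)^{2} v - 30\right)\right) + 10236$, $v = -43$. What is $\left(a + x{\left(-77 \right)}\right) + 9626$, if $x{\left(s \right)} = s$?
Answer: $22740$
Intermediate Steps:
$a = 13191$ ($a = \left(2985 - \left(30 - \left(-2 + 2\right)^{2} \left(-43\right)\right)\right) + 10236 = \left(2985 - \left(30 - 0^{2} \left(-43\right)\right)\right) + 10236 = \left(2985 + \left(0 \left(-43\right) - 30\right)\right) + 10236 = \left(2985 + \left(0 - 30\right)\right) + 10236 = \left(2985 - 30\right) + 10236 = 2955 + 10236 = 13191$)
$\left(a + x{\left(-77 \right)}\right) + 9626 = \left(13191 - 77\right) + 9626 = 13114 + 9626 = 22740$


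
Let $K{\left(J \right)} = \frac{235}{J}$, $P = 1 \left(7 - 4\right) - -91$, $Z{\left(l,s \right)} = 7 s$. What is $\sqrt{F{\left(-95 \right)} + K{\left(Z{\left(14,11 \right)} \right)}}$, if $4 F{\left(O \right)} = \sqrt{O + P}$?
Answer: $\frac{\sqrt{72380 + 5929 i}}{154} \approx 1.7484 + 0.071492 i$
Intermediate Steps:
$P = 94$ ($P = 1 \cdot 3 + 91 = 3 + 91 = 94$)
$F{\left(O \right)} = \frac{\sqrt{94 + O}}{4}$ ($F{\left(O \right)} = \frac{\sqrt{O + 94}}{4} = \frac{\sqrt{94 + O}}{4}$)
$\sqrt{F{\left(-95 \right)} + K{\left(Z{\left(14,11 \right)} \right)}} = \sqrt{\frac{\sqrt{94 - 95}}{4} + \frac{235}{7 \cdot 11}} = \sqrt{\frac{\sqrt{-1}}{4} + \frac{235}{77}} = \sqrt{\frac{i}{4} + 235 \cdot \frac{1}{77}} = \sqrt{\frac{i}{4} + \frac{235}{77}} = \sqrt{\frac{235}{77} + \frac{i}{4}}$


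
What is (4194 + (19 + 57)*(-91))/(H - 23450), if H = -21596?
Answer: 1361/22523 ≈ 0.060427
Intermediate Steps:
(4194 + (19 + 57)*(-91))/(H - 23450) = (4194 + (19 + 57)*(-91))/(-21596 - 23450) = (4194 + 76*(-91))/(-45046) = (4194 - 6916)*(-1/45046) = -2722*(-1/45046) = 1361/22523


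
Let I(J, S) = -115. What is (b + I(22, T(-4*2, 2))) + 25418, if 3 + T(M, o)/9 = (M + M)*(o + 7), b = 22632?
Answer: 47935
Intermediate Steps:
T(M, o) = -27 + 18*M*(7 + o) (T(M, o) = -27 + 9*((M + M)*(o + 7)) = -27 + 9*((2*M)*(7 + o)) = -27 + 9*(2*M*(7 + o)) = -27 + 18*M*(7 + o))
(b + I(22, T(-4*2, 2))) + 25418 = (22632 - 115) + 25418 = 22517 + 25418 = 47935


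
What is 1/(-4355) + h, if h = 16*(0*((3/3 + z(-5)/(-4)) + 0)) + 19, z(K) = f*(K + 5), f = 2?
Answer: 82744/4355 ≈ 19.000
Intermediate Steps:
z(K) = 10 + 2*K (z(K) = 2*(K + 5) = 2*(5 + K) = 10 + 2*K)
h = 19 (h = 16*(0*((3/3 + (10 + 2*(-5))/(-4)) + 0)) + 19 = 16*(0*((3*(⅓) + (10 - 10)*(-¼)) + 0)) + 19 = 16*(0*((1 + 0*(-¼)) + 0)) + 19 = 16*(0*((1 + 0) + 0)) + 19 = 16*(0*(1 + 0)) + 19 = 16*(0*1) + 19 = 16*0 + 19 = 0 + 19 = 19)
1/(-4355) + h = 1/(-4355) + 19 = -1/4355 + 19 = 82744/4355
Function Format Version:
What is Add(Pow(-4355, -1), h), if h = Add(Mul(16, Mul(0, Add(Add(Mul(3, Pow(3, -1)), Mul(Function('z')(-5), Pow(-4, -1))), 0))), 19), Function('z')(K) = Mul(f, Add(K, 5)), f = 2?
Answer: Rational(82744, 4355) ≈ 19.000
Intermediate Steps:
Function('z')(K) = Add(10, Mul(2, K)) (Function('z')(K) = Mul(2, Add(K, 5)) = Mul(2, Add(5, K)) = Add(10, Mul(2, K)))
h = 19 (h = Add(Mul(16, Mul(0, Add(Add(Mul(3, Pow(3, -1)), Mul(Add(10, Mul(2, -5)), Pow(-4, -1))), 0))), 19) = Add(Mul(16, Mul(0, Add(Add(Mul(3, Rational(1, 3)), Mul(Add(10, -10), Rational(-1, 4))), 0))), 19) = Add(Mul(16, Mul(0, Add(Add(1, Mul(0, Rational(-1, 4))), 0))), 19) = Add(Mul(16, Mul(0, Add(Add(1, 0), 0))), 19) = Add(Mul(16, Mul(0, Add(1, 0))), 19) = Add(Mul(16, Mul(0, 1)), 19) = Add(Mul(16, 0), 19) = Add(0, 19) = 19)
Add(Pow(-4355, -1), h) = Add(Pow(-4355, -1), 19) = Add(Rational(-1, 4355), 19) = Rational(82744, 4355)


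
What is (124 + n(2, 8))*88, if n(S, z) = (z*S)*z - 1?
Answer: 22088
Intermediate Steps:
n(S, z) = -1 + S*z² (n(S, z) = (S*z)*z - 1 = S*z² - 1 = -1 + S*z²)
(124 + n(2, 8))*88 = (124 + (-1 + 2*8²))*88 = (124 + (-1 + 2*64))*88 = (124 + (-1 + 128))*88 = (124 + 127)*88 = 251*88 = 22088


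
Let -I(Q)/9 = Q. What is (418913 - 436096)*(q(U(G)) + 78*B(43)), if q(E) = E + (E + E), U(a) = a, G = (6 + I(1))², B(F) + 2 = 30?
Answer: -37991613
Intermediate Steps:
B(F) = 28 (B(F) = -2 + 30 = 28)
I(Q) = -9*Q
G = 9 (G = (6 - 9*1)² = (6 - 9)² = (-3)² = 9)
q(E) = 3*E (q(E) = E + 2*E = 3*E)
(418913 - 436096)*(q(U(G)) + 78*B(43)) = (418913 - 436096)*(3*9 + 78*28) = -17183*(27 + 2184) = -17183*2211 = -37991613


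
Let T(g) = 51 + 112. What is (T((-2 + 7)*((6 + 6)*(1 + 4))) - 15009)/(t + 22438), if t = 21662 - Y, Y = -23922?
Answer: -7423/34011 ≈ -0.21825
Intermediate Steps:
t = 45584 (t = 21662 - 1*(-23922) = 21662 + 23922 = 45584)
T(g) = 163
(T((-2 + 7)*((6 + 6)*(1 + 4))) - 15009)/(t + 22438) = (163 - 15009)/(45584 + 22438) = -14846/68022 = -14846*1/68022 = -7423/34011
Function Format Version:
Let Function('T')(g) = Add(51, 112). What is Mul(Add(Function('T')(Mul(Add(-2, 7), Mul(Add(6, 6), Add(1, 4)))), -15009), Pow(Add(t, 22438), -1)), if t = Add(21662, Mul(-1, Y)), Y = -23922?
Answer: Rational(-7423, 34011) ≈ -0.21825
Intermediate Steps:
t = 45584 (t = Add(21662, Mul(-1, -23922)) = Add(21662, 23922) = 45584)
Function('T')(g) = 163
Mul(Add(Function('T')(Mul(Add(-2, 7), Mul(Add(6, 6), Add(1, 4)))), -15009), Pow(Add(t, 22438), -1)) = Mul(Add(163, -15009), Pow(Add(45584, 22438), -1)) = Mul(-14846, Pow(68022, -1)) = Mul(-14846, Rational(1, 68022)) = Rational(-7423, 34011)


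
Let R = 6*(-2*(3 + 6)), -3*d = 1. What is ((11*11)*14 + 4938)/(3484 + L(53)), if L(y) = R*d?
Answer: 829/440 ≈ 1.8841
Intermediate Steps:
d = -⅓ (d = -⅓*1 = -⅓ ≈ -0.33333)
R = -108 (R = 6*(-2*9) = 6*(-18) = -108)
L(y) = 36 (L(y) = -108*(-⅓) = 36)
((11*11)*14 + 4938)/(3484 + L(53)) = ((11*11)*14 + 4938)/(3484 + 36) = (121*14 + 4938)/3520 = (1694 + 4938)*(1/3520) = 6632*(1/3520) = 829/440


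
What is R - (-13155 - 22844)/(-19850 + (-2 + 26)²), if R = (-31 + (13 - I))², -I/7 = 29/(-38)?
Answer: 7556101575/13915828 ≈ 542.99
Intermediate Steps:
I = 203/38 (I = -203/(-38) = -203*(-1)/38 = -7*(-29/38) = 203/38 ≈ 5.3421)
R = 786769/1444 (R = (-31 + (13 - 1*203/38))² = (-31 + (13 - 203/38))² = (-31 + 291/38)² = (-887/38)² = 786769/1444 ≈ 544.85)
R - (-13155 - 22844)/(-19850 + (-2 + 26)²) = 786769/1444 - (-13155 - 22844)/(-19850 + (-2 + 26)²) = 786769/1444 - (-35999)/(-19850 + 24²) = 786769/1444 - (-35999)/(-19850 + 576) = 786769/1444 - (-35999)/(-19274) = 786769/1444 - (-35999)*(-1)/19274 = 786769/1444 - 1*35999/19274 = 786769/1444 - 35999/19274 = 7556101575/13915828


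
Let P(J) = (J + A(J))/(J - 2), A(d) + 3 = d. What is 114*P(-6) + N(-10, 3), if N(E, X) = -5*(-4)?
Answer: 935/4 ≈ 233.75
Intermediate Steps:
N(E, X) = 20
A(d) = -3 + d
P(J) = (-3 + 2*J)/(-2 + J) (P(J) = (J + (-3 + J))/(J - 2) = (-3 + 2*J)/(-2 + J))
114*P(-6) + N(-10, 3) = 114*((-3 + 2*(-6))/(-2 - 6)) + 20 = 114*((-3 - 12)/(-8)) + 20 = 114*(-1/8*(-15)) + 20 = 114*(15/8) + 20 = 855/4 + 20 = 935/4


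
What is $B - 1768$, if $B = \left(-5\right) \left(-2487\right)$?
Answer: $10667$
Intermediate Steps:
$B = 12435$
$B - 1768 = 12435 - 1768 = 10667$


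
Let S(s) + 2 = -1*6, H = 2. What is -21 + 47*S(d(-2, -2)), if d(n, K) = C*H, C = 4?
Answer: -397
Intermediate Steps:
d(n, K) = 8 (d(n, K) = 4*2 = 8)
S(s) = -8 (S(s) = -2 - 1*6 = -2 - 6 = -8)
-21 + 47*S(d(-2, -2)) = -21 + 47*(-8) = -21 - 376 = -397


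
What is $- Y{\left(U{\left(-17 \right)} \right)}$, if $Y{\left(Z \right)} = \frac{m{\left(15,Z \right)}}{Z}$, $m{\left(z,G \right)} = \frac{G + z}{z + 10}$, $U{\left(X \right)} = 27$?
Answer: $- \frac{14}{225} \approx -0.062222$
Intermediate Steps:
$m{\left(z,G \right)} = \frac{G + z}{10 + z}$
$Y{\left(Z \right)} = \frac{\frac{3}{5} + \frac{Z}{25}}{Z}$ ($Y{\left(Z \right)} = \frac{\frac{1}{10 + 15} \left(Z + 15\right)}{Z} = \frac{\frac{1}{25} \left(15 + Z\right)}{Z} = \frac{\frac{3}{5} + \frac{Z}{25}}{Z}$)
$- Y{\left(U{\left(-17 \right)} \right)} = - \frac{15 + 27}{25 \cdot 27} = - \frac{42}{25 \cdot 27} = \left(-1\right) \frac{14}{225} = - \frac{14}{225}$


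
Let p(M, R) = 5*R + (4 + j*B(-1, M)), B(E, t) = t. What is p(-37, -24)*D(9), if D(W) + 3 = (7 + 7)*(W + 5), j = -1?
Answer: -15247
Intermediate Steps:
p(M, R) = 4 - M + 5*R (p(M, R) = 5*R + (4 - M) = 4 - M + 5*R)
D(W) = 67 + 14*W (D(W) = -3 + (7 + 7)*(W + 5) = -3 + 14*(5 + W) = -3 + (70 + 14*W) = 67 + 14*W)
p(-37, -24)*D(9) = (4 - 1*(-37) + 5*(-24))*(67 + 14*9) = (4 + 37 - 120)*(67 + 126) = -79*193 = -15247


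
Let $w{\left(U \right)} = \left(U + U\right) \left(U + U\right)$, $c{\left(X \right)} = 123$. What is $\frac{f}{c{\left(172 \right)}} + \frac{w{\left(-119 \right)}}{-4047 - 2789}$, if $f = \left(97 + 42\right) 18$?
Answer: $\frac{844705}{70069} \approx 12.055$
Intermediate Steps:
$w{\left(U \right)} = 4 U^{2}$ ($w{\left(U \right)} = 2 U 2 U = 4 U^{2}$)
$f = 2502$ ($f = 139 \cdot 18 = 2502$)
$\frac{f}{c{\left(172 \right)}} + \frac{w{\left(-119 \right)}}{-4047 - 2789} = \frac{2502}{123} + \frac{4 \left(-119\right)^{2}}{-4047 - 2789} = 2502 \cdot \frac{1}{123} + \frac{4 \cdot 14161}{-4047 - 2789} = \frac{834}{41} + \frac{56644}{-6836} = \frac{834}{41} + 56644 \left(- \frac{1}{6836}\right) = \frac{834}{41} - \frac{14161}{1709} = \frac{844705}{70069}$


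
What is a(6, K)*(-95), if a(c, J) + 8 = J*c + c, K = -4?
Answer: 2470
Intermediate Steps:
a(c, J) = -8 + c + J*c (a(c, J) = -8 + (J*c + c) = -8 + (c + J*c) = -8 + c + J*c)
a(6, K)*(-95) = (-8 + 6 - 4*6)*(-95) = (-8 + 6 - 24)*(-95) = -26*(-95) = 2470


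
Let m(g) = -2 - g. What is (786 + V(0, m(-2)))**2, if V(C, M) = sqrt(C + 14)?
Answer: (786 + sqrt(14))**2 ≈ 6.2369e+5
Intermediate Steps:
V(C, M) = sqrt(14 + C)
(786 + V(0, m(-2)))**2 = (786 + sqrt(14 + 0))**2 = (786 + sqrt(14))**2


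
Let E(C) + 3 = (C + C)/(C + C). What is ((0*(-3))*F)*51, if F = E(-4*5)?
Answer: 0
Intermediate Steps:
E(C) = -2 (E(C) = -3 + (C + C)/(C + C) = -3 + (2*C)/((2*C)) = -3 + (2*C)*(1/(2*C)) = -3 + 1 = -2)
F = -2
((0*(-3))*F)*51 = ((0*(-3))*(-2))*51 = (0*(-2))*51 = 0*51 = 0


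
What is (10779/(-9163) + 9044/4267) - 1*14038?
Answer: -32284009507/2299913 ≈ -14037.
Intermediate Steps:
(10779/(-9163) + 9044/4267) - 1*14038 = (10779*(-1/9163) + 9044*(1/4267)) - 14038 = (-10779/9163 + 532/251) - 14038 = 2169187/2299913 - 14038 = -32284009507/2299913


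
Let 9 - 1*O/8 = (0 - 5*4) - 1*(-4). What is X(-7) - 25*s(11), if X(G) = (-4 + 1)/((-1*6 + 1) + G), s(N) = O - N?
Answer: -18899/4 ≈ -4724.8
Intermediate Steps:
O = 200 (O = 72 - 8*((0 - 5*4) - 1*(-4)) = 72 - 8*((0 - 20) + 4) = 72 - 8*(-20 + 4) = 72 - 8*(-16) = 72 + 128 = 200)
s(N) = 200 - N
X(G) = -3/(-5 + G) (X(G) = -3/((-6 + 1) + G) = -3/(-5 + G))
X(-7) - 25*s(11) = -3/(-5 - 7) - 25*(200 - 1*11) = -3/(-12) - 25*(200 - 11) = -3*(-1/12) - 25*189 = ¼ - 4725 = -18899/4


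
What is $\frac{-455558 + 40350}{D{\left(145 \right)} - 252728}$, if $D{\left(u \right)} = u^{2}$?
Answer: $\frac{415208}{231703} \approx 1.792$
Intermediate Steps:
$\frac{-455558 + 40350}{D{\left(145 \right)} - 252728} = \frac{-455558 + 40350}{145^{2} - 252728} = - \frac{415208}{21025 - 252728} = - \frac{415208}{-231703} = \left(-415208\right) \left(- \frac{1}{231703}\right) = \frac{415208}{231703}$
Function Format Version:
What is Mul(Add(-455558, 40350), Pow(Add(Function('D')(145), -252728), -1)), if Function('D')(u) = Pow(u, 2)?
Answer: Rational(415208, 231703) ≈ 1.7920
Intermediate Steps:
Mul(Add(-455558, 40350), Pow(Add(Function('D')(145), -252728), -1)) = Mul(Add(-455558, 40350), Pow(Add(Pow(145, 2), -252728), -1)) = Mul(-415208, Pow(Add(21025, -252728), -1)) = Mul(-415208, Pow(-231703, -1)) = Mul(-415208, Rational(-1, 231703)) = Rational(415208, 231703)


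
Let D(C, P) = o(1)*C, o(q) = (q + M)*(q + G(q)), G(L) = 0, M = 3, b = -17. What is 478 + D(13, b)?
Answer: 530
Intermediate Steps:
o(q) = q*(3 + q) (o(q) = (q + 3)*(q + 0) = (3 + q)*q = q*(3 + q))
D(C, P) = 4*C (D(C, P) = (1*(3 + 1))*C = (1*4)*C = 4*C)
478 + D(13, b) = 478 + 4*13 = 478 + 52 = 530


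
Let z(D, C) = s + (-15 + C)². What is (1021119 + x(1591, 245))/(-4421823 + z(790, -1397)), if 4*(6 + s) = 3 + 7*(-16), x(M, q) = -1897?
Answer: -4076888/9712449 ≈ -0.41976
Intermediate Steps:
s = -133/4 (s = -6 + (3 + 7*(-16))/4 = -6 + (3 - 112)/4 = -6 + (¼)*(-109) = -6 - 109/4 = -133/4 ≈ -33.250)
z(D, C) = -133/4 + (-15 + C)²
(1021119 + x(1591, 245))/(-4421823 + z(790, -1397)) = (1021119 - 1897)/(-4421823 + (-133/4 + (-15 - 1397)²)) = 1019222/(-4421823 + (-133/4 + (-1412)²)) = 1019222/(-4421823 + (-133/4 + 1993744)) = 1019222/(-4421823 + 7974843/4) = 1019222/(-9712449/4) = 1019222*(-4/9712449) = -4076888/9712449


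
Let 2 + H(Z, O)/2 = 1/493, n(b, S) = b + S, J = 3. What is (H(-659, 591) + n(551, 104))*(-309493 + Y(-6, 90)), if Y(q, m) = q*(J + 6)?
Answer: -99347561915/493 ≈ -2.0152e+8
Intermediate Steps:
Y(q, m) = 9*q (Y(q, m) = q*(3 + 6) = q*9 = 9*q)
n(b, S) = S + b
H(Z, O) = -1970/493 (H(Z, O) = -4 + 2/493 = -1970/493)
(H(-659, 591) + n(551, 104))*(-309493 + Y(-6, 90)) = (-1970/493 + (104 + 551))*(-309493 + 9*(-6)) = (-1970/493 + 655)*(-309493 - 54) = (320945/493)*(-309547) = -99347561915/493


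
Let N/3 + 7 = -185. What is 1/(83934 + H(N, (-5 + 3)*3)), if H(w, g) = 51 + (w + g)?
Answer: 1/83403 ≈ 1.1990e-5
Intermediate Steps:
N = -576 (N = -21 + 3*(-185) = -21 - 555 = -576)
H(w, g) = 51 + g + w (H(w, g) = 51 + (g + w) = 51 + g + w)
1/(83934 + H(N, (-5 + 3)*3)) = 1/(83934 + (51 + (-5 + 3)*3 - 576)) = 1/(83934 + (51 - 2*3 - 576)) = 1/(83934 + (51 - 6 - 576)) = 1/(83934 - 531) = 1/83403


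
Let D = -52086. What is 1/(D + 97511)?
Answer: 1/45425 ≈ 2.2014e-5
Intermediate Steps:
1/(D + 97511) = 1/(-52086 + 97511) = 1/45425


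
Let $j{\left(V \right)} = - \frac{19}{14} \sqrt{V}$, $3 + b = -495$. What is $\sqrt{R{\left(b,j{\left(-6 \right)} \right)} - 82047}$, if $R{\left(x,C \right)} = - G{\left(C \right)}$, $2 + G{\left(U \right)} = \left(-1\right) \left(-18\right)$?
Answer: $i \sqrt{82063} \approx 286.47 i$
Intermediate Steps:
$b = -498$ ($b = -3 - 495 = -498$)
$G{\left(U \right)} = 16$ ($G{\left(U \right)} = -2 - -18 = -2 + 18 = 16$)
$j{\left(V \right)} = - \frac{19 \sqrt{V}}{14}$ ($j{\left(V \right)} = \left(-19\right) \frac{1}{14} \sqrt{V} = - \frac{19 \sqrt{V}}{14}$)
$R{\left(x,C \right)} = -16$ ($R{\left(x,C \right)} = \left(-1\right) 16 = -16$)
$\sqrt{R{\left(b,j{\left(-6 \right)} \right)} - 82047} = \sqrt{-16 - 82047} = \sqrt{-82063} = i \sqrt{82063}$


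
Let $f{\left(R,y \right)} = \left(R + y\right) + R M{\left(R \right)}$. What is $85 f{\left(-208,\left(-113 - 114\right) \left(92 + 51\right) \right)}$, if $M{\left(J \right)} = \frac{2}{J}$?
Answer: $-2776695$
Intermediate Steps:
$f{\left(R,y \right)} = 2 + R + y$ ($f{\left(R,y \right)} = \left(R + y\right) + R \frac{2}{R} = \left(R + y\right) + 2 = 2 + R + y$)
$85 f{\left(-208,\left(-113 - 114\right) \left(92 + 51\right) \right)} = 85 \left(2 - 208 + \left(-113 - 114\right) \left(92 + 51\right)\right) = 85 \left(2 - 208 - 32461\right) = 85 \left(-32667\right) = -2776695$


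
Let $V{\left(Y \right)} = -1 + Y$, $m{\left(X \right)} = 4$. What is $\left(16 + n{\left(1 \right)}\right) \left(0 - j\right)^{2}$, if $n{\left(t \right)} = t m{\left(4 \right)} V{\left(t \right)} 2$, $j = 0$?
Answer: $0$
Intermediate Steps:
$n{\left(t \right)} = 2 t \left(-4 + 4 t\right)$ ($n{\left(t \right)} = t 4 \left(-1 + t\right) 2 = t \left(-4 + 4 t\right) 2 = 2 t \left(-4 + 4 t\right)$)
$\left(16 + n{\left(1 \right)}\right) \left(0 - j\right)^{2} = \left(16 + 8 \cdot 1 \left(-1 + 1\right)\right) \left(0 - 0\right)^{2} = \left(16 + 8 \cdot 1 \cdot 0\right) \left(0 + 0\right)^{2} = \left(16 + 0\right) 0^{2} = 16 \cdot 0 = 0$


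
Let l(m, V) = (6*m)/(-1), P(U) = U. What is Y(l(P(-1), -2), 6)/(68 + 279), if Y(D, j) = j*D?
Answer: 36/347 ≈ 0.10375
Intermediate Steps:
l(m, V) = -6*m (l(m, V) = (6*m)*(-1) = -6*m)
Y(D, j) = D*j
Y(l(P(-1), -2), 6)/(68 + 279) = (-6*(-1)*6)/(68 + 279) = (6*6)/347 = 36*(1/347) = 36/347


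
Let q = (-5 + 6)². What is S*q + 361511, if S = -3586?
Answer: 357925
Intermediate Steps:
q = 1 (q = 1² = 1)
S*q + 361511 = -3586*1 + 361511 = -3586 + 361511 = 357925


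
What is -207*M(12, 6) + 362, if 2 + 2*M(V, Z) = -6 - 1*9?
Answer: 4243/2 ≈ 2121.5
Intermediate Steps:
M(V, Z) = -17/2 (M(V, Z) = -1 + (-6 - 1*9)/2 = -1 + (-6 - 9)/2 = -1 + (½)*(-15) = -1 - 15/2 = -17/2)
-207*M(12, 6) + 362 = -207*(-17/2) + 362 = 3519/2 + 362 = 4243/2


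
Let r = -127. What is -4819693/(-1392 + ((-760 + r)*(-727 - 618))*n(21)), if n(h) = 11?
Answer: -4819693/13121773 ≈ -0.36730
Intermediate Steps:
-4819693/(-1392 + ((-760 + r)*(-727 - 618))*n(21)) = -4819693/(-1392 + ((-760 - 127)*(-727 - 618))*11) = -4819693/(-1392 - 887*(-1345)*11) = -4819693/(-1392 + 1193015*11) = -4819693/(-1392 + 13123165) = -4819693/13121773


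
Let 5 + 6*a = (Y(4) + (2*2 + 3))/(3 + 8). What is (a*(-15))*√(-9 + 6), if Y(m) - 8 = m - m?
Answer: 100*I*√3/11 ≈ 15.746*I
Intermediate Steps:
Y(m) = 8 (Y(m) = 8 + (m - m) = 8 + 0 = 8)
a = -20/33 (a = -⅚ + ((8 + (2*2 + 3))/(3 + 8))/6 = -⅚ + ((8 + (4 + 3))/11)/6 = -⅚ + ((8 + 7)*(1/11))/6 = -⅚ + (15*(1/11))/6 = -⅚ + (⅙)*(15/11) = -⅚ + 5/22 = -20/33 ≈ -0.60606)
(a*(-15))*√(-9 + 6) = (-20/33*(-15))*√(-9 + 6) = 100*√(-3)/11 = 100*(I*√3)/11 = 100*I*√3/11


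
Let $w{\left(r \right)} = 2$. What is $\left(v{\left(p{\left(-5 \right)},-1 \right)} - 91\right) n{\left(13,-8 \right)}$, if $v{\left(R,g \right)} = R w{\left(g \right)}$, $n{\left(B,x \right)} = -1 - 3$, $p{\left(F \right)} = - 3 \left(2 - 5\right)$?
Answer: $292$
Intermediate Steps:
$p{\left(F \right)} = 9$ ($p{\left(F \right)} = \left(-3\right) \left(-3\right) = 9$)
$n{\left(B,x \right)} = -4$
$v{\left(R,g \right)} = 2 R$ ($v{\left(R,g \right)} = R 2 = 2 R$)
$\left(v{\left(p{\left(-5 \right)},-1 \right)} - 91\right) n{\left(13,-8 \right)} = \left(2 \cdot 9 - 91\right) \left(-4\right) = \left(18 - 91\right) \left(-4\right) = \left(-73\right) \left(-4\right) = 292$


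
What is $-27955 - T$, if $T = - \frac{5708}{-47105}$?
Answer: $- \frac{1316825983}{47105} \approx -27955.0$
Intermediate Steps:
$T = \frac{5708}{47105}$ ($T = \left(-5708\right) \left(- \frac{1}{47105}\right) = \frac{5708}{47105} \approx 0.12118$)
$-27955 - T = -27955 - \frac{5708}{47105} = - \frac{1316825983}{47105}$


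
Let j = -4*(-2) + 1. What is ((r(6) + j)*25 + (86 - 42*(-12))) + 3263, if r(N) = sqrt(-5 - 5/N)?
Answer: 4078 + 25*I*sqrt(210)/6 ≈ 4078.0 + 60.381*I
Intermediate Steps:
j = 9 (j = 8 + 1 = 9)
((r(6) + j)*25 + (86 - 42*(-12))) + 3263 = ((sqrt(5)*sqrt((-1 - 1*6)/6) + 9)*25 + (86 - 42*(-12))) + 3263 = ((sqrt(5)*sqrt((-1 - 6)/6) + 9)*25 + (86 + 504)) + 3263 = ((sqrt(5)*sqrt((1/6)*(-7)) + 9)*25 + 590) + 3263 = ((sqrt(5)*sqrt(-7/6) + 9)*25 + 590) + 3263 = ((sqrt(5)*(I*sqrt(42)/6) + 9)*25 + 590) + 3263 = ((I*sqrt(210)/6 + 9)*25 + 590) + 3263 = ((9 + I*sqrt(210)/6)*25 + 590) + 3263 = ((225 + 25*I*sqrt(210)/6) + 590) + 3263 = (815 + 25*I*sqrt(210)/6) + 3263 = 4078 + 25*I*sqrt(210)/6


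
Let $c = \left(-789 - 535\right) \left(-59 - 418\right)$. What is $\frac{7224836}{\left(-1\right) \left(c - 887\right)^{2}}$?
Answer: $- \frac{7224836}{397733296921} \approx -1.8165 \cdot 10^{-5}$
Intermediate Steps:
$c = 631548$ ($c = \left(-1324\right) \left(-477\right) = 631548$)
$\frac{7224836}{\left(-1\right) \left(c - 887\right)^{2}} = \frac{7224836}{\left(-1\right) \left(631548 - 887\right)^{2}} = \frac{7224836}{\left(-1\right) 630661^{2}} = \frac{7224836}{\left(-1\right) 397733296921} = \frac{7224836}{-397733296921} = 7224836 \left(- \frac{1}{397733296921}\right) = - \frac{7224836}{397733296921}$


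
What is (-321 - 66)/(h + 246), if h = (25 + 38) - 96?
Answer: -129/71 ≈ -1.8169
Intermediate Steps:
h = -33 (h = 63 - 96 = -33)
(-321 - 66)/(h + 246) = (-321 - 66)/(-33 + 246) = -387/213 = -387*1/213 = -129/71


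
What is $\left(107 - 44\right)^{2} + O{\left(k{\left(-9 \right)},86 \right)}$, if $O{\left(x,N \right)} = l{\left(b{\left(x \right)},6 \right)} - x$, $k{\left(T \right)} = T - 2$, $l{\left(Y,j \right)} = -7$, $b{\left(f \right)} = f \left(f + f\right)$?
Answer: $3973$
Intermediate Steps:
$b{\left(f \right)} = 2 f^{2}$ ($b{\left(f \right)} = f 2 f = 2 f^{2}$)
$k{\left(T \right)} = -2 + T$ ($k{\left(T \right)} = T - 2 = -2 + T$)
$O{\left(x,N \right)} = -7 - x$
$\left(107 - 44\right)^{2} + O{\left(k{\left(-9 \right)},86 \right)} = \left(107 - 44\right)^{2} - -4 = 63^{2} - -4 = 3969 + \left(-7 + 11\right) = 3969 + 4 = 3973$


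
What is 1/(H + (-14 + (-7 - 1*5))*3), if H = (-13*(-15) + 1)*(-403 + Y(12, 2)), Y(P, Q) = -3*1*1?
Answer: -1/79654 ≈ -1.2554e-5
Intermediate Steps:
Y(P, Q) = -3 (Y(P, Q) = -3*1 = -3)
H = -79576 (H = (-13*(-15) + 1)*(-403 - 3) = (195 + 1)*(-406) = 196*(-406) = -79576)
1/(H + (-14 + (-7 - 1*5))*3) = 1/(-79576 + (-14 + (-7 - 1*5))*3) = 1/(-79576 + (-14 + (-7 - 5))*3) = 1/(-79576 + (-14 - 12)*3) = 1/(-79576 - 26*3) = 1/(-79576 - 78) = 1/(-79654) = -1/79654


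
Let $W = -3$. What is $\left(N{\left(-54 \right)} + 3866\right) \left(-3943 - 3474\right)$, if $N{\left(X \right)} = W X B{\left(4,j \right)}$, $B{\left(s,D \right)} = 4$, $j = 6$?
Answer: $-33480338$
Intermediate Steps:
$N{\left(X \right)} = - 12 X$ ($N{\left(X \right)} = - 3 X 4 = - 12 X$)
$\left(N{\left(-54 \right)} + 3866\right) \left(-3943 - 3474\right) = \left(\left(-12\right) \left(-54\right) + 3866\right) \left(-3943 - 3474\right) = \left(648 + 3866\right) \left(-7417\right) = 4514 \left(-7417\right) = -33480338$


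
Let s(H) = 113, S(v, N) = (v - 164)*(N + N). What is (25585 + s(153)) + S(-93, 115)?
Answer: -33412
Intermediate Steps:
S(v, N) = 2*N*(-164 + v) (S(v, N) = (-164 + v)*(2*N) = 2*N*(-164 + v))
(25585 + s(153)) + S(-93, 115) = (25585 + 113) + 2*115*(-164 - 93) = 25698 + 2*115*(-257) = 25698 - 59110 = -33412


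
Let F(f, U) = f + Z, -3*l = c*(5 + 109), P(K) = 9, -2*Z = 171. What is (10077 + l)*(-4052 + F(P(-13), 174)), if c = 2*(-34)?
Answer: -104541877/2 ≈ -5.2271e+7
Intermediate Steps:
Z = -171/2 (Z = -½*171 = -171/2 ≈ -85.500)
c = -68
l = 2584 (l = -(-68)*(5 + 109)/3 = -(-68)*114/3 = -⅓*(-7752) = 2584)
F(f, U) = -171/2 + f (F(f, U) = f - 171/2 = -171/2 + f)
(10077 + l)*(-4052 + F(P(-13), 174)) = (10077 + 2584)*(-4052 + (-171/2 + 9)) = 12661*(-4052 - 153/2) = 12661*(-8257/2) = -104541877/2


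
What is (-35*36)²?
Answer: 1587600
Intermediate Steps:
(-35*36)² = (-1260)² = 1587600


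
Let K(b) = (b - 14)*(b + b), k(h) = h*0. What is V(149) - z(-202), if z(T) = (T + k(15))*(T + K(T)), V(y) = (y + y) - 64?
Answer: 17586758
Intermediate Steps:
k(h) = 0
V(y) = -64 + 2*y (V(y) = 2*y - 64 = -64 + 2*y)
K(b) = 2*b*(-14 + b) (K(b) = (-14 + b)*(2*b) = 2*b*(-14 + b))
z(T) = T*(T + 2*T*(-14 + T)) (z(T) = (T + 0)*(T + 2*T*(-14 + T)) = T*(T + 2*T*(-14 + T)))
V(149) - z(-202) = (-64 + 2*149) - (-202)²*(-27 + 2*(-202)) = (-64 + 298) - 40804*(-27 - 404) = 234 - 40804*(-431) = 234 - 1*(-17586524) = 234 + 17586524 = 17586758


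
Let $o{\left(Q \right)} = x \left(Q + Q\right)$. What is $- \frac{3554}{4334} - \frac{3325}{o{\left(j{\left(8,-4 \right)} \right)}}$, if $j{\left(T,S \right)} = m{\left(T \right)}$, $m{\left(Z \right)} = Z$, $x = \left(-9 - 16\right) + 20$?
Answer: $\frac{1412623}{34672} \approx 40.742$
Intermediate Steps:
$x = -5$ ($x = -25 + 20 = -5$)
$j{\left(T,S \right)} = T$
$o{\left(Q \right)} = - 10 Q$ ($o{\left(Q \right)} = - 5 \left(Q + Q\right) = - 5 \cdot 2 Q = - 10 Q$)
$- \frac{3554}{4334} - \frac{3325}{o{\left(j{\left(8,-4 \right)} \right)}} = - \frac{3554}{4334} - \frac{3325}{\left(-10\right) 8} = \left(-3554\right) \frac{1}{4334} - \frac{3325}{-80} = - \frac{1777}{2167} - - \frac{665}{16} = - \frac{1777}{2167} + \frac{665}{16} = \frac{1412623}{34672}$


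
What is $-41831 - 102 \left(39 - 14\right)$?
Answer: $-44381$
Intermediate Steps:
$-41831 - 102 \left(39 - 14\right) = -41831 - 102 \cdot 25 = -41831 - 2550 = -44381$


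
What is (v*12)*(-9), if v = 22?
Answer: -2376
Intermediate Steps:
(v*12)*(-9) = (22*12)*(-9) = 264*(-9) = -2376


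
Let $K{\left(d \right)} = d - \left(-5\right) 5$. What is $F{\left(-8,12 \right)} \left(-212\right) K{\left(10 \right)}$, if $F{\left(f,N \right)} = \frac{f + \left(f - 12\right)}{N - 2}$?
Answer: $20776$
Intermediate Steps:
$F{\left(f,N \right)} = \frac{-12 + 2 f}{-2 + N}$ ($F{\left(f,N \right)} = \frac{f + \left(-12 + f\right)}{-2 + N} = \frac{-12 + 2 f}{-2 + N}$)
$K{\left(d \right)} = 25 + d$ ($K{\left(d \right)} = d - -25 = d + 25 = 25 + d$)
$F{\left(-8,12 \right)} \left(-212\right) K{\left(10 \right)} = \frac{2 \left(-6 - 8\right)}{-2 + 12} \left(-212\right) \left(25 + 10\right) = 2 \cdot \frac{1}{10} \left(-14\right) \left(-212\right) 35 = \left(- \frac{14}{5}\right) \left(-212\right) 35 = \frac{2968}{5} \cdot 35 = 20776$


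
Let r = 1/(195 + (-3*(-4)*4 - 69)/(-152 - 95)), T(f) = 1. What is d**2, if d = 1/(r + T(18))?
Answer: 2321890596/2345755489 ≈ 0.98983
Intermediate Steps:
r = 247/48186 (r = 1/(195 + (12*4 - 69)/(-247)) = 1/(195 + (48 - 69)*(-1/247)) = 1/(195 - 21*(-1/247)) = 1/(195 + 21/247) = 1/(48186/247) = 247/48186 ≈ 0.0051260)
d = 48186/48433 (d = 1/(247/48186 + 1) = 1/(48433/48186) = 48186/48433 ≈ 0.99490)
d**2 = (48186/48433)**2 = 2321890596/2345755489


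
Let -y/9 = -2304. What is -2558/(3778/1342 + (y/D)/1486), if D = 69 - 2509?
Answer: -6376492870/7003379 ≈ -910.49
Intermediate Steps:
y = 20736 (y = -9*(-2304) = 20736)
D = -2440
-2558/(3778/1342 + (y/D)/1486) = -2558/(3778/1342 + (20736/(-2440))/1486) = -2558/(3778*(1/1342) + (20736*(-1/2440))*(1/1486)) = -2558/(1889/671 - 2592/305*1/1486) = -2558/(1889/671 - 1296/226615) = -2558/7003379/2492765 = -2558*2492765/7003379 = -6376492870/7003379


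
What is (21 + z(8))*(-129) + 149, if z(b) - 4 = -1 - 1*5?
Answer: -2302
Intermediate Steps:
z(b) = -2 (z(b) = 4 + (-1 - 1*5) = 4 + (-1 - 5) = 4 - 6 = -2)
(21 + z(8))*(-129) + 149 = (21 - 2)*(-129) + 149 = 19*(-129) + 149 = -2451 + 149 = -2302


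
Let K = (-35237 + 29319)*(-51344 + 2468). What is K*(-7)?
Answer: -2024737176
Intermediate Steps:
K = 289248168 (K = -5918*(-48876) = 289248168)
K*(-7) = 289248168*(-7) = -2024737176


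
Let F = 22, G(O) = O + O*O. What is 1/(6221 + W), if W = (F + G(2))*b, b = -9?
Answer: 1/5969 ≈ 0.00016753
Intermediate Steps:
G(O) = O + O²
W = -252 (W = (22 + 2*(1 + 2))*(-9) = (22 + 2*3)*(-9) = (22 + 6)*(-9) = 28*(-9) = -252)
1/(6221 + W) = 1/(6221 - 252) = 1/5969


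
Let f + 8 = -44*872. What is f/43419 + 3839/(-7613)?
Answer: -3730423/2687389 ≈ -1.3881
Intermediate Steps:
f = -38376 (f = -8 - 44*872 = -8 - 38368 = -38376)
f/43419 + 3839/(-7613) = -38376/43419 + 3839/(-7613) = -38376*1/43419 + 3839*(-1/7613) = -312/353 - 3839/7613 = -3730423/2687389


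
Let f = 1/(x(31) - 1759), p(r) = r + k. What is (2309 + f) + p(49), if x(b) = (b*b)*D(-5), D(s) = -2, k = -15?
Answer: 8624582/3681 ≈ 2343.0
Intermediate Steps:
x(b) = -2*b² (x(b) = (b*b)*(-2) = b²*(-2) = -2*b²)
p(r) = -15 + r (p(r) = r - 15 = -15 + r)
f = -1/3681 (f = 1/(-2*31² - 1759) = 1/(-2*961 - 1759) = 1/(-1922 - 1759) = 1/(-3681) = -1/3681 ≈ -0.00027167)
(2309 + f) + p(49) = (2309 - 1/3681) + (-15 + 49) = 8499428/3681 + 34 = 8624582/3681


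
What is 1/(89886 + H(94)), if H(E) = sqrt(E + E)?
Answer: 44943/4039746404 - sqrt(47)/4039746404 ≈ 1.1124e-5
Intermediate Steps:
H(E) = sqrt(2)*sqrt(E) (H(E) = sqrt(2*E) = sqrt(2)*sqrt(E))
1/(89886 + H(94)) = 1/(89886 + sqrt(2)*sqrt(94)) = 1/(89886 + 2*sqrt(47))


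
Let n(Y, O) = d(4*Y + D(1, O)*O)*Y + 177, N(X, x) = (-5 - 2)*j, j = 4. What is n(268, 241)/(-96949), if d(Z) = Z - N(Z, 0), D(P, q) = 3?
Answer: -488741/96949 ≈ -5.0412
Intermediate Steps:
N(X, x) = -28 (N(X, x) = (-5 - 2)*4 = -7*4 = -28)
d(Z) = 28 + Z (d(Z) = Z - 1*(-28) = Z + 28 = 28 + Z)
n(Y, O) = 177 + Y*(28 + 3*O + 4*Y) (n(Y, O) = (28 + (4*Y + 3*O))*Y + 177 = (28 + (3*O + 4*Y))*Y + 177 = (28 + 3*O + 4*Y)*Y + 177 = Y*(28 + 3*O + 4*Y) + 177 = 177 + Y*(28 + 3*O + 4*Y))
n(268, 241)/(-96949) = (177 + 268*(28 + 3*241 + 4*268))/(-96949) = (177 + 268*(28 + 723 + 1072))*(-1/96949) = (177 + 268*1823)*(-1/96949) = (177 + 488564)*(-1/96949) = 488741*(-1/96949) = -488741/96949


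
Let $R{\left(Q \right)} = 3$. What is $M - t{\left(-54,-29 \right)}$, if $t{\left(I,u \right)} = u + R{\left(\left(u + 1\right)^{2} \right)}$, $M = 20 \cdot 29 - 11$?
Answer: $595$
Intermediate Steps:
$M = 569$ ($M = 580 - 11 = 569$)
$t{\left(I,u \right)} = 3 + u$ ($t{\left(I,u \right)} = u + 3 = 3 + u$)
$M - t{\left(-54,-29 \right)} = 569 - \left(3 - 29\right) = 569 - -26 = 569 + 26 = 595$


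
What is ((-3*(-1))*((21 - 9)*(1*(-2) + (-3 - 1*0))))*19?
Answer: -3420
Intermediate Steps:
((-3*(-1))*((21 - 9)*(1*(-2) + (-3 - 1*0))))*19 = (3*(12*(-2 + (-3 + 0))))*19 = (3*(12*(-2 - 3)))*19 = (3*(12*(-5)))*19 = (3*(-60))*19 = -180*19 = -3420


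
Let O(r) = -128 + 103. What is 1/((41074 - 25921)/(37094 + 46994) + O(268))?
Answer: -84088/2087047 ≈ -0.040290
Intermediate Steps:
O(r) = -25
1/((41074 - 25921)/(37094 + 46994) + O(268)) = 1/((41074 - 25921)/(37094 + 46994) - 25) = 1/(15153/84088 - 25) = 1/(-2087047/84088) = -84088/2087047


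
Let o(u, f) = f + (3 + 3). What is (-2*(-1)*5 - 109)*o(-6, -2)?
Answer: -396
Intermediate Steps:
o(u, f) = 6 + f (o(u, f) = f + 6 = 6 + f)
(-2*(-1)*5 - 109)*o(-6, -2) = (-2*(-1)*5 - 109)*(6 - 2) = (2*5 - 109)*4 = (10 - 109)*4 = -99*4 = -396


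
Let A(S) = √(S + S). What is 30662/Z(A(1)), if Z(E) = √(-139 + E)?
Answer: -30662*I/√(139 - √2) ≈ -2614.0*I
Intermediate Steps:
A(S) = √2*√S (A(S) = √(2*S) = √2*√S)
30662/Z(A(1)) = 30662/(√(-139 + √2*√1)) = 30662/(√(-139 + √2*1)) = 30662/(√(-139 + √2)) = 30662/√(-139 + √2)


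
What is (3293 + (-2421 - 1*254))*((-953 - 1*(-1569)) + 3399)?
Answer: 2481270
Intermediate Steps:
(3293 + (-2421 - 1*254))*((-953 - 1*(-1569)) + 3399) = (3293 + (-2421 - 254))*((-953 + 1569) + 3399) = (3293 - 2675)*(616 + 3399) = 618*4015 = 2481270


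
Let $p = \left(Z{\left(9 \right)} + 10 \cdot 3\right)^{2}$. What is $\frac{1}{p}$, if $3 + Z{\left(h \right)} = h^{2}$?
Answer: $\frac{1}{11664} \approx 8.5734 \cdot 10^{-5}$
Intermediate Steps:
$Z{\left(h \right)} = -3 + h^{2}$
$p = 11664$ ($p = \left(\left(-3 + 9^{2}\right) + 10 \cdot 3\right)^{2} = \left(\left(-3 + 81\right) + 30\right)^{2} = \left(78 + 30\right)^{2} = 108^{2} = 11664$)
$\frac{1}{p} = \frac{1}{11664}$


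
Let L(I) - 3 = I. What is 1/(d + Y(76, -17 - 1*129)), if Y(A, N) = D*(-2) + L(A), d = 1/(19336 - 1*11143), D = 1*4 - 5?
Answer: 8193/663634 ≈ 0.012346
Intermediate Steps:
L(I) = 3 + I
D = -1 (D = 4 - 5 = -1)
d = 1/8193 (d = 1/(19336 - 11143) = 1/8193 ≈ 0.00012206)
Y(A, N) = 5 + A (Y(A, N) = -1*(-2) + (3 + A) = 2 + (3 + A) = 5 + A)
1/(d + Y(76, -17 - 1*129)) = 1/(1/8193 + (5 + 76)) = 1/(1/8193 + 81) = 1/(663634/8193) = 8193/663634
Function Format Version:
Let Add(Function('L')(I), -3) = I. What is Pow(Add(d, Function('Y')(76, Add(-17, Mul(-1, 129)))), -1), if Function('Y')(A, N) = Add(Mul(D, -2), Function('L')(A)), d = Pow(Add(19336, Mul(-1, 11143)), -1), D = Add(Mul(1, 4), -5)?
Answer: Rational(8193, 663634) ≈ 0.012346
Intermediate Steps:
Function('L')(I) = Add(3, I)
D = -1 (D = Add(4, -5) = -1)
d = Rational(1, 8193) (d = Pow(Add(19336, -11143), -1) = Pow(8193, -1) = Rational(1, 8193) ≈ 0.00012206)
Function('Y')(A, N) = Add(5, A) (Function('Y')(A, N) = Add(Mul(-1, -2), Add(3, A)) = Add(2, Add(3, A)) = Add(5, A))
Pow(Add(d, Function('Y')(76, Add(-17, Mul(-1, 129)))), -1) = Pow(Add(Rational(1, 8193), Add(5, 76)), -1) = Pow(Add(Rational(1, 8193), 81), -1) = Pow(Rational(663634, 8193), -1) = Rational(8193, 663634)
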